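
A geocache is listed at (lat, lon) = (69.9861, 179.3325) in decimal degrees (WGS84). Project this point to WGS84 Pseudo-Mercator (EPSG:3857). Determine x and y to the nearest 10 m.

Web Mercator is spherical with R = a = 6378137 m.
x = R·λ = 6378137 × 3.129942581 = 19963202.583 m.
y = R·ln tan(π/4 + φ/2) = 6378137 × 1.734706082 = 11064193.044 m.

x 19963200 m, y 11064190 m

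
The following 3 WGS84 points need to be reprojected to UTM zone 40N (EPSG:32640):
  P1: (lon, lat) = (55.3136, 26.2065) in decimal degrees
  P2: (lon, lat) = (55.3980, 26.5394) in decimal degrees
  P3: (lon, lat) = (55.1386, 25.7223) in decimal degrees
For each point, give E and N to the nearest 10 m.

UTM zone 40N: λ₀ = 57°, k₀ = 0.9996.
P1 (26.2065°, 55.3136°) → (331510.237, 2899647.954) m.
P2 (26.5394°, 55.3980°) → (340402.248, 2936418.313) m.
P3 (25.7223°, 55.1386°) → (313259.018, 2846247.732) m.

P1: E 331510 m, N 2899650 m; P2: E 340400 m, N 2936420 m; P3: E 313260 m, N 2846250 m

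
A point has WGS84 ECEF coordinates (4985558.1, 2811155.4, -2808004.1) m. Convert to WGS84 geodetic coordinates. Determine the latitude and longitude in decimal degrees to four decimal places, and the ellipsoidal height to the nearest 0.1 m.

lat -26.2855°, lon 29.4169°, h 1236.1 m

λ = atan2(Y, X) = 29.41690019°; p = √(X²+Y²) = 5723494.1 m.
Bowring's method on WGS84 (a = 6378137 m, b = 6356752.314 m) gives φ = -26.28550027°, h = 1236.095 m.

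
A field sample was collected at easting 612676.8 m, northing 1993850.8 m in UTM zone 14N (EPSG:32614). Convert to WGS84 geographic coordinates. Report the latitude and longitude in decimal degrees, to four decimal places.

Zone 14N: λ₀ = -99°, k₀ = 0.9996, false easting 500000 m.
Meridian distance M = (N − FN)/k₀ = 1994648.7 m.
Inverse transverse Mercator on WGS84 gives φ = 18.03020035°, λ = -97.93550035°.

lat 18.0302°, lon -97.9355°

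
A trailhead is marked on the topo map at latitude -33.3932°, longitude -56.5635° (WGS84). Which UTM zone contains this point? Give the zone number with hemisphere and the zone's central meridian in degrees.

Zone 21S, central meridian -57°

UTM zone = ⌊(λ + 180)/6⌋ + 1; -56.5635° ∈ [-60°, -54°) → zone 21.
Hemisphere: S (φ < 0).
Central meridian λ₀ = 6×21 − 183 = -57°.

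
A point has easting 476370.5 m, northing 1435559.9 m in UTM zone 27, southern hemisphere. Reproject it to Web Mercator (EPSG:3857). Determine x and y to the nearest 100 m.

x -2443700 m, y -13932000 m

Unproject from UTM 27S (λ₀ = -21°) → φ = -77.15660025°, λ = -21.95230183°.
Web Mercator (R = 6378137 m): x = -2443719.062 m, y = -13932048.433 m.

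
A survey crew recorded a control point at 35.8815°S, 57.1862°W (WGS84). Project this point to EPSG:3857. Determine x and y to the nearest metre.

Web Mercator is spherical with R = a = 6378137 m.
x = R·λ = 6378137 × -0.998087477 = -6365938.664 m.
y = R·ln tan(π/4 + φ/2) = 6378137 × -0.671720940 = -4284328.182 m.

x -6365939 m, y -4284328 m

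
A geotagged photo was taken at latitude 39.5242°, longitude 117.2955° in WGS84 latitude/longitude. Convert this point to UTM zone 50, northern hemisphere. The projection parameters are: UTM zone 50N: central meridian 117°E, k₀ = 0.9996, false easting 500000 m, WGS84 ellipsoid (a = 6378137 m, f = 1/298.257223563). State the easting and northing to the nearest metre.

E 525398 m, N 4374992 m

Zone 50 central meridian λ₀ = 6×50 − 183 = 117°; Δλ = +0.2955°.
Transverse Mercator on WGS84 with k₀ = 0.9996 gives E = 525398.007 m, N = 4374991.926 m.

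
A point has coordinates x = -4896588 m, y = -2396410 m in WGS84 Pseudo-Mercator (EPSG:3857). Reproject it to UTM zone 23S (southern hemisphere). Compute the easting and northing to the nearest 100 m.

Web Mercator inverse (R = 6378137 m) → φ = -21.03799783°, λ = -43.98679840°.
UTM 23S forward: E = 605278.267 m, N = 7673312.840 m.

E 605300 m, N 7673300 m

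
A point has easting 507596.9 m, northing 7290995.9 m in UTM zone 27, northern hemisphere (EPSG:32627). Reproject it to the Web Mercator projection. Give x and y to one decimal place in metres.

Unproject from UTM 27N (λ₀ = -21°) → φ = 65.74049959°, λ = -20.83429972°.
Web Mercator (R = 6378137 m): x = -2319263.636 m, y = 9806181.965 m.

x -2319263.6 m, y 9806182.0 m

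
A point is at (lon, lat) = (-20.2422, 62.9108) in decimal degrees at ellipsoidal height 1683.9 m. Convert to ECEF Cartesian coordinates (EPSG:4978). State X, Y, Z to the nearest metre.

WGS84: a = 6378137 m, e² = 0.006694380; N(φ) = a/√(1−e²sin²φ) = 6395126.406 m.
X = (N+h)·cosφ·cosλ = 2733051.921 m; Y = (N+h)·cosφ·sinλ = -1007853.402 m; Z = (N(1−e²)+h)·sinφ = 5656956.687 m.

X 2733052 m, Y -1007853 m, Z 5656957 m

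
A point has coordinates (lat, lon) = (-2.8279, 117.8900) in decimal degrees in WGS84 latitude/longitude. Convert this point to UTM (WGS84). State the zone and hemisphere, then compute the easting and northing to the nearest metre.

Zone 50S: E 598919 m, N 9687392 m

Longitude 117.8900° lies in the 6° band [114°, 120°), giving zone 50; latitude is south of the equator, so 50S.
Zone 50 central meridian λ₀ = 6×50 − 183 = 117°; Δλ = +0.8900°.
Transverse Mercator on WGS84 with k₀ = 0.9996 gives E = 598918.907 m, N = 9687391.629 m.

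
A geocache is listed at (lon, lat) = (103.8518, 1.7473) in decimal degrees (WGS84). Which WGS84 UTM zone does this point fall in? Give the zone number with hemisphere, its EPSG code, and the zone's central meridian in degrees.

Zone 48N (EPSG:32648), central meridian 105°

UTM zone = ⌊(λ + 180)/6⌋ + 1; 103.8518° ∈ [102°, 108°) → zone 48.
Hemisphere: N (φ ≥ 0).
Central meridian λ₀ = 6×48 − 183 = 105°.
EPSG code: 32648.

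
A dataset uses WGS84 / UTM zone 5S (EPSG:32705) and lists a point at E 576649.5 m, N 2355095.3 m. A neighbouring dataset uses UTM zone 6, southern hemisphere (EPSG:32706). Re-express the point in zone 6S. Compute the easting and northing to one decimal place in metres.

UTM 5S → geographic: φ = -68.90450011°, λ = -151.09150038°.
UTM 6S (λ₀ = -147°) forward: E = 335757.436 m, N = 2350812.257 m.

E 335757.4 m, N 2350812.3 m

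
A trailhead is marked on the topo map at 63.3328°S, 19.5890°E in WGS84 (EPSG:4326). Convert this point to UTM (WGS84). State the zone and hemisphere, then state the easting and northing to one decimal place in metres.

Longitude 19.5890° lies in the 6° band [18°, 24°), giving zone 34; latitude is south of the equator, so 34S.
Zone 34 central meridian λ₀ = 6×34 − 183 = 21°; Δλ = -1.4110°.
Transverse Mercator on WGS84 with k₀ = 0.9996 gives E = 429348.344 m, N = 2976552.834 m.

Zone 34S: E 429348.3 m, N 2976552.8 m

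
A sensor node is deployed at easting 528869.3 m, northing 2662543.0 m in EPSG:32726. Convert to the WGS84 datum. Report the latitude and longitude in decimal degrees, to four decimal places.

lat -66.1561°, lon -26.3600°

Zone 26S: λ₀ = -27°, k₀ = 0.9996, false easting 500000 m, false northing 10000000 m.
Meridian distance M = (N − FN)/k₀ = -7340393.2 m.
Inverse transverse Mercator on WGS84 gives φ = -66.15609957°, λ = -26.36000090°.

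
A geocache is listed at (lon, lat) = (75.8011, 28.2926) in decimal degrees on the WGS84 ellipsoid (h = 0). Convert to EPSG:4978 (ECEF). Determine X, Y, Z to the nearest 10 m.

X 1378630 m, Y 5448720 m, Z 3005100 m

WGS84: a = 6378137 m, e² = 0.006694380; N(φ) = a/√(1−e²sin²φ) = 6382938.471 m.
X = (N+h)·cosφ·cosλ = 1378626.803 m; Y = (N+h)·cosφ·sinλ = 5448719.950 m; Z = (N(1−e²)+h)·sinφ = 3005097.149 m.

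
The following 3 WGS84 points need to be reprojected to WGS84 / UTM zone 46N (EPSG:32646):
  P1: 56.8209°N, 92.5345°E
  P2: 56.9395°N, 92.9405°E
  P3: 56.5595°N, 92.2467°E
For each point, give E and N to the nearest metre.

UTM zone 46N: λ₀ = 93°, k₀ = 0.9996.
P1 (56.8209°, 92.5345°) → (471586.285, 6297546.239) m.
P2 (56.9395°, 92.9405°) → (496379.638, 6310652.951) m.
P3 (56.5595°, 92.2467°) → (453699.845, 6268607.246) m.

P1: E 471586 m, N 6297546 m; P2: E 496380 m, N 6310653 m; P3: E 453700 m, N 6268607 m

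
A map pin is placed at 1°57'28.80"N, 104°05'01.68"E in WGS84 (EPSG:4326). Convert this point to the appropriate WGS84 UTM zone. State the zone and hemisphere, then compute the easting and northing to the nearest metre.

Zone 48N: E 398105 m, N 216447 m

Longitude 104.0838° lies in the 6° band [102°, 108°), giving zone 48; latitude is north of the equator, so 48N.
Zone 48 central meridian λ₀ = 6×48 − 183 = 105°; Δλ = -0.9162°.
Transverse Mercator on WGS84 with k₀ = 0.9996 gives E = 398104.644 m, N = 216446.513 m.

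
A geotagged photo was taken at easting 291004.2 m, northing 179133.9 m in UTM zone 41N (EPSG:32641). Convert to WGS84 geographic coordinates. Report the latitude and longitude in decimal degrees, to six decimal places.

lat 1.619800°, lon 61.121400°

Zone 41N: λ₀ = 63°, k₀ = 0.9996, false easting 500000 m.
Meridian distance M = (N − FN)/k₀ = 179205.6 m.
Inverse transverse Mercator on WGS84 gives φ = 1.61979978°, λ = 61.12140013°.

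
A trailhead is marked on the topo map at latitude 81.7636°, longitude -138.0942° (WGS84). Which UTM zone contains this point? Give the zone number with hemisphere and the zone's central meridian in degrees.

UTM zone = ⌊(λ + 180)/6⌋ + 1; -138.0942° ∈ [-144°, -138°) → zone 7.
Hemisphere: N (φ ≥ 0).
Central meridian λ₀ = 6×7 − 183 = -141°.

Zone 7N, central meridian -141°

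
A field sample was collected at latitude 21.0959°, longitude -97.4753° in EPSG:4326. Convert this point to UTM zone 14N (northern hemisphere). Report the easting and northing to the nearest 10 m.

Zone 14 central meridian λ₀ = 6×14 − 183 = -99°; Δλ = +1.5247°.
Transverse Mercator on WGS84 with k₀ = 0.9996 gives E = 658372.768 m, N = 2333519.794 m.

E 658370 m, N 2333520 m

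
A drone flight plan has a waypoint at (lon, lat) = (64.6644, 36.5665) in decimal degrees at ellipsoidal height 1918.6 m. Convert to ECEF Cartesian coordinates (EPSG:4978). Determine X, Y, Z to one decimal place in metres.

X 2195372.6 m, Y 4636887.7 m, Z 3780007.0 m

WGS84: a = 6378137 m, e² = 0.006694380; N(φ) = a/√(1−e²sin²φ) = 6385727.754 m.
X = (N+h)·cosφ·cosλ = 2195372.635 m; Y = (N+h)·cosφ·sinλ = 4636887.696 m; Z = (N(1−e²)+h)·sinφ = 3780007.023 m.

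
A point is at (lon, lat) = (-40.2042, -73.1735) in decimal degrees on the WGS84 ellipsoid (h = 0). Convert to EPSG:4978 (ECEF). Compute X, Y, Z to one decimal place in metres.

X 1414460.0 m, Y -1195489.1 m, Z -6082875.1 m

WGS84: a = 6378137 m, e² = 0.006694380; N(φ) = a/√(1−e²sin²φ) = 6397787.339 m.
X = (N+h)·cosφ·cosλ = 1414459.968 m; Y = (N+h)·cosφ·sinλ = -1195489.089 m; Z = (N(1−e²)+h)·sinφ = -6082875.127 m.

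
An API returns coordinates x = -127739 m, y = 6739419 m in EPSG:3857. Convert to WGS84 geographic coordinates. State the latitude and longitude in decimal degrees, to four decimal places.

R = 6378137 m. λ = x/R = -1.14749896°.
φ = 2·arctan(exp(y/R)) − 90° = 2·arctan(2.87670) − 90° = 51.66299775°.

lat 51.6630°, lon -1.1475°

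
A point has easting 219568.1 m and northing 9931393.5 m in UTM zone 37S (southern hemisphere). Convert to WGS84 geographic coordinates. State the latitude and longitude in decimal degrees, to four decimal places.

Zone 37S: λ₀ = 39°, k₀ = 0.9996, false easting 500000 m, false northing 10000000 m.
Meridian distance M = (N − FN)/k₀ = -68634.0 m.
Inverse transverse Mercator on WGS84 gives φ = -0.62010026°, λ = 36.48050036°.

lat -0.6201°, lon 36.4805°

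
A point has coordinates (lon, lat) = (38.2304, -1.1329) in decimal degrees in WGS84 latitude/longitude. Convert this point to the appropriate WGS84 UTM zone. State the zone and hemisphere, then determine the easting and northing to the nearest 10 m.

Zone 37S: E 414380 m, N 9874770 m

Longitude 38.2304° lies in the 6° band [36°, 42°), giving zone 37; latitude is south of the equator, so 37S.
Zone 37 central meridian λ₀ = 6×37 − 183 = 39°; Δλ = -0.7696°.
Transverse Mercator on WGS84 with k₀ = 0.9996 gives E = 414376.826 m, N = 9874768.977 m.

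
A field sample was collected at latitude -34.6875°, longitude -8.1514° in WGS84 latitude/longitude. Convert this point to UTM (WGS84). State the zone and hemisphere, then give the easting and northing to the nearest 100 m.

Zone 29S: E 577700 m, N 6161300 m

Longitude -8.1514° lies in the 6° band [-12°, -6°), giving zone 29; latitude is south of the equator, so 29S.
Zone 29 central meridian λ₀ = 6×29 − 183 = -9°; Δλ = +0.8486°.
Transverse Mercator on WGS84 with k₀ = 0.9996 gives E = 577730.408 m, N = 6161283.501 m.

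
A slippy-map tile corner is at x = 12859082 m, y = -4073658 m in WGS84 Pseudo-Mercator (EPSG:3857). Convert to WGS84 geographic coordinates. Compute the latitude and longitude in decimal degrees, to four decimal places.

lat -34.3334°, lon 115.5151°

R = 6378137 m. λ = x/R = 115.51509900°.
φ = 2·arctan(exp(y/R)) − 90° = 2·arctan(0.52798) − 90° = -34.33340119°.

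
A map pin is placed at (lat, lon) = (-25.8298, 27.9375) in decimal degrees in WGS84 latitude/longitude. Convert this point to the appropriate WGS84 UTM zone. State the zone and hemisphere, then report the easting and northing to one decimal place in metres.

Zone 35S: E 593960.2 m, N 7142829.6 m

Longitude 27.9375° lies in the 6° band [24°, 30°), giving zone 35; latitude is south of the equator, so 35S.
Zone 35 central meridian λ₀ = 6×35 − 183 = 27°; Δλ = +0.9375°.
Transverse Mercator on WGS84 with k₀ = 0.9996 gives E = 593960.217 m, N = 7142829.567 m.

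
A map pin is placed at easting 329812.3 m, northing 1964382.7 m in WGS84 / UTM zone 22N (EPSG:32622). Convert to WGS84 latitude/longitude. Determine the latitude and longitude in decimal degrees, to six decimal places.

Zone 22N: λ₀ = -51°, k₀ = 0.9996, false easting 500000 m.
Meridian distance M = (N − FN)/k₀ = 1965168.8 m.
Inverse transverse Mercator on WGS84 gives φ = 17.76019994°, λ = -52.60529972°.

lat 17.760200°, lon -52.605300°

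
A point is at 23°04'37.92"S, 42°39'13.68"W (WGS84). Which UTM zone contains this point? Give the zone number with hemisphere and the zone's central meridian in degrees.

Zone 23S, central meridian -45°

UTM zone = ⌊(λ + 180)/6⌋ + 1; -42.6538° ∈ [-48°, -42°) → zone 23.
Hemisphere: S (φ < 0).
Central meridian λ₀ = 6×23 − 183 = -45°.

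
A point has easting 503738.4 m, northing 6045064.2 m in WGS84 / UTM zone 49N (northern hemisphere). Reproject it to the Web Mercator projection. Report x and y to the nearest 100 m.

Unproject from UTM 49N (λ₀ = 111°) → φ = 54.55309988°, λ = 111.05780058°.
Web Mercator (R = 6378137 m): x = 12362897.810 m, y = 7275610.570 m.

x 12362900 m, y 7275600 m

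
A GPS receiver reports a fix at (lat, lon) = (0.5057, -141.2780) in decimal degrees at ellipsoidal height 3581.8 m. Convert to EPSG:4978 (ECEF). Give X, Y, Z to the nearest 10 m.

WGS84: a = 6378137 m, e² = 0.006694380; N(φ) = a/√(1−e²sin²φ) = 6378138.663 m.
X = (N+h)·cosφ·cosλ = -4978762.305 m; Y = (N+h)·cosφ·sinλ = -3991880.441 m; Z = (N(1−e²)+h)·sinφ = 55948.313 m.

X -4978760 m, Y -3991880 m, Z 55950 m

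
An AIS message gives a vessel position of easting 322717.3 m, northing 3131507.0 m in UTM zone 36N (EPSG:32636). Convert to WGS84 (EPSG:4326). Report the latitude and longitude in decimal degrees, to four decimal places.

Zone 36N: λ₀ = 33°, k₀ = 0.9996, false easting 500000 m.
Meridian distance M = (N − FN)/k₀ = 3132760.1 m.
Inverse transverse Mercator on WGS84 gives φ = 28.29769966°, λ = 31.19209989°.

lat 28.2977°, lon 31.1921°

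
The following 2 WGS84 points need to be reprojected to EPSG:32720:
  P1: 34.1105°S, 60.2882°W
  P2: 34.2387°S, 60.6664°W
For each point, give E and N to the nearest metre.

UTM zone 20S: λ₀ = -63°, k₀ = 0.9996.
P1 (-34.1105°, -60.2882°) → (750139.043, 6222270.795) m.
P2 (-34.2387°, -60.6664°) → (714920.220, 6208913.572) m.

P1: E 750139 m, N 6222271 m; P2: E 714920 m, N 6208914 m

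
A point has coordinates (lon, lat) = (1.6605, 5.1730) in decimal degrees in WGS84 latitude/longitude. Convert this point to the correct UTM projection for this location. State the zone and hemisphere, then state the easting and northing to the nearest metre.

Longitude 1.6605° lies in the 6° band [0°, 6°), giving zone 31; latitude is north of the equator, so 31N.
Zone 31 central meridian λ₀ = 6×31 − 183 = 3°; Δλ = -1.3395°.
Transverse Mercator on WGS84 with k₀ = 0.9996 gives E = 351536.846 m, N = 571943.999 m.

Zone 31N: E 351537 m, N 571944 m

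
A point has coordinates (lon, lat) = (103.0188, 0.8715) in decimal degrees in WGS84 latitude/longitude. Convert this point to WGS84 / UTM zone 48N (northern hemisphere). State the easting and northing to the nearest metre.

E 279523 m, N 96385 m

Zone 48 central meridian λ₀ = 6×48 − 183 = 105°; Δλ = -1.9812°.
Transverse Mercator on WGS84 with k₀ = 0.9996 gives E = 279523.158 m, N = 96385.006 m.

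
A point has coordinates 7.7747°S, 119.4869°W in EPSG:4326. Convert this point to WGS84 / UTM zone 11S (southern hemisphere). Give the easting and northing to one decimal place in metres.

E 225713.7 m, N 9139803.6 m

Zone 11 central meridian λ₀ = 6×11 − 183 = -117°; Δλ = -2.4869°.
Transverse Mercator on WGS84 with k₀ = 0.9996 gives E = 225713.745 m, N = 9139803.636 m.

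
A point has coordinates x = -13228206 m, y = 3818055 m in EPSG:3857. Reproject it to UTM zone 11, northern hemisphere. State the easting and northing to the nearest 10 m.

Web Mercator inverse (R = 6378137 m) → φ = 32.41609993°, λ = -118.83099631°.
UTM 11N forward: E = 327825.659 m, N = 3588033.812 m.

E 327830 m, N 3588030 m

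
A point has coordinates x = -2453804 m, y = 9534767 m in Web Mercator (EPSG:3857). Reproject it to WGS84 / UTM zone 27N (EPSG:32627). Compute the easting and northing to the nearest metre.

Web Mercator inverse (R = 6378137 m) → φ = 64.71909929°, λ = -22.04289637°.
UTM 27N forward: E = 450306.395 m, N = 7177558.311 m.

E 450306 m, N 7177558 m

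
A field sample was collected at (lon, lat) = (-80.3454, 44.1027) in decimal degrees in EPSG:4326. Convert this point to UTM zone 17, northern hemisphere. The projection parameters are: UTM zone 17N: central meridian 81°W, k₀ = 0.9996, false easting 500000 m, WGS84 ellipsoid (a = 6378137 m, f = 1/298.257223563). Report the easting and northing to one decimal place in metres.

Zone 17 central meridian λ₀ = 6×17 − 183 = -81°; Δλ = +0.6546°.
Transverse Mercator on WGS84 with k₀ = 0.9996 gives E = 552391.398 m, N = 4883487.897 m.

E 552391.4 m, N 4883487.9 m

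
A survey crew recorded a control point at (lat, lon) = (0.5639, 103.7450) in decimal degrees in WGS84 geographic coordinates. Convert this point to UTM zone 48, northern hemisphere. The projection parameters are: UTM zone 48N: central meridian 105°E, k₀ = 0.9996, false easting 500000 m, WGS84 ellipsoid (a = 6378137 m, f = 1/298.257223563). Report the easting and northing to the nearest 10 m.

E 360350 m, N 62340 m

Zone 48 central meridian λ₀ = 6×48 − 183 = 105°; Δλ = -1.2550°.
Transverse Mercator on WGS84 with k₀ = 0.9996 gives E = 360345.399 m, N = 62342.968 m.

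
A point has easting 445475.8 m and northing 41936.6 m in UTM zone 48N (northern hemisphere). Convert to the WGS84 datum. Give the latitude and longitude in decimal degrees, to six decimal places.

Zone 48N: λ₀ = 105°, k₀ = 0.9996, false easting 500000 m.
Meridian distance M = (N − FN)/k₀ = 41953.4 m.
Inverse transverse Mercator on WGS84 gives φ = 0.37939955°, λ = 104.51000012°.

lat 0.379400°, lon 104.510000°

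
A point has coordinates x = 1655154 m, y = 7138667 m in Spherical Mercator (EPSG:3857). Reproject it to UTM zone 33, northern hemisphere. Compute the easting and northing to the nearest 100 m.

E 491300 m, N 5965000 m

Web Mercator inverse (R = 6378137 m) → φ = 53.83339908°, λ = 14.86850136°.
UTM 33N forward: E = 491345.946 m, N = 5964993.839 m.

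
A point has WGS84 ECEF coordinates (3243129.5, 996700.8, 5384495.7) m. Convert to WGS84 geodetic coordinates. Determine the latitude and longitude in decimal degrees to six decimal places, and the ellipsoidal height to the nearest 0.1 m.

λ = atan2(Y, X) = 17.08359921°; p = √(X²+Y²) = 3392830.9 m.
Bowring's method on WGS84 (a = 6378137 m, b = 6356752.314 m) gives φ = 57.95779997°, h = 1474.807 m.

lat 57.957800°, lon 17.083599°, h 1474.8 m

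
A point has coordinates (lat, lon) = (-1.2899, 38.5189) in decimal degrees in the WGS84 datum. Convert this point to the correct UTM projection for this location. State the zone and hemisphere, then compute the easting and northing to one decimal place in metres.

Longitude 38.5189° lies in the 6° band [36°, 42°), giving zone 37; latitude is south of the equator, so 37S.
Zone 37 central meridian λ₀ = 6×37 − 183 = 39°; Δλ = -0.4811°.
Transverse Mercator on WGS84 with k₀ = 0.9996 gives E = 446478.458 m, N = 9857421.993 m.

Zone 37S: E 446478.5 m, N 9857422.0 m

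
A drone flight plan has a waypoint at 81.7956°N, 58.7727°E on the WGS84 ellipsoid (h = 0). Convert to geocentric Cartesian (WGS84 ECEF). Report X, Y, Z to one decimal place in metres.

X 473429.7 m, Y 780885.4 m, Z 6291261.0 m

WGS84: a = 6378137 m, e² = 0.006694380; N(φ) = a/√(1−e²sin²φ) = 6399154.506 m.
X = (N+h)·cosφ·cosλ = 473429.717 m; Y = (N+h)·cosφ·sinλ = 780885.435 m; Z = (N(1−e²)+h)·sinφ = 6291260.985 m.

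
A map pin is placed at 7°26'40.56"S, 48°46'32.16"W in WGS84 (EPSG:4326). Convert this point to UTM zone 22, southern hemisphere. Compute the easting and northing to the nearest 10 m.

E 745510 m, N 9176480 m

Zone 22 central meridian λ₀ = 6×22 − 183 = -51°; Δλ = +2.2244°.
Transverse Mercator on WGS84 with k₀ = 0.9996 gives E = 745507.387 m, N = 9176483.962 m.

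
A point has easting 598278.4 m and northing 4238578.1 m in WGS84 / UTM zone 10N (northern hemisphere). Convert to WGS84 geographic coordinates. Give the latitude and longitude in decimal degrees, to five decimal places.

Zone 10N: λ₀ = -123°, k₀ = 0.9996, false easting 500000 m.
Meridian distance M = (N − FN)/k₀ = 4240274.2 m.
Inverse transverse Mercator on WGS84 gives φ = 38.28990013°, λ = -121.87620044°.

lat 38.28990°, lon -121.87620°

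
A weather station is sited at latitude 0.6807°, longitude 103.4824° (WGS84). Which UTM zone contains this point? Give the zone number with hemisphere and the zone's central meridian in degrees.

Zone 48N, central meridian 105°

UTM zone = ⌊(λ + 180)/6⌋ + 1; 103.4824° ∈ [102°, 108°) → zone 48.
Hemisphere: N (φ ≥ 0).
Central meridian λ₀ = 6×48 − 183 = 105°.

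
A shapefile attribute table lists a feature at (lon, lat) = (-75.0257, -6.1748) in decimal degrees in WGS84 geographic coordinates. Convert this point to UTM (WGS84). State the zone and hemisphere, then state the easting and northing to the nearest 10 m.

Longitude -75.0257° lies in the 6° band [-78°, -72°), giving zone 18; latitude is south of the equator, so 18S.
Zone 18 central meridian λ₀ = 6×18 − 183 = -75°; Δλ = -0.0257°.
Transverse Mercator on WGS84 with k₀ = 0.9996 gives E = 497156.715 m, N = 9317472.530 m.

Zone 18S: E 497160 m, N 9317470 m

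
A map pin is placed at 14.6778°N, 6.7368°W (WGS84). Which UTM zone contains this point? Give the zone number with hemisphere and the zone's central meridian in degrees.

Zone 29N, central meridian -9°

UTM zone = ⌊(λ + 180)/6⌋ + 1; -6.7368° ∈ [-12°, -6°) → zone 29.
Hemisphere: N (φ ≥ 0).
Central meridian λ₀ = 6×29 − 183 = -9°.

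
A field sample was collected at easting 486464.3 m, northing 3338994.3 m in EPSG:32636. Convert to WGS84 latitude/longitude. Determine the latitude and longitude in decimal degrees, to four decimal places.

lat 30.1823°, lon 32.8594°

Zone 36N: λ₀ = 33°, k₀ = 0.9996, false easting 500000 m.
Meridian distance M = (N − FN)/k₀ = 3340330.4 m.
Inverse transverse Mercator on WGS84 gives φ = 30.18230001°, λ = 32.85939998°.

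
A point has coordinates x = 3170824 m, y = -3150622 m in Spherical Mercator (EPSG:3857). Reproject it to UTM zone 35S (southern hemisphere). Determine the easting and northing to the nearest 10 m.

Web Mercator inverse (R = 6378137 m) → φ = -27.21710154°, λ = 28.48399662°.
UTM 35S forward: E = 646960.827 m, N = 6988647.818 m.

E 646960 m, N 6988650 m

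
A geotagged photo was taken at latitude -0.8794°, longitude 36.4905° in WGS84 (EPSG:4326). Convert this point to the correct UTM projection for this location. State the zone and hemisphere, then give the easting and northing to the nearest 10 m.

Longitude 36.4905° lies in the 6° band [36°, 42°), giving zone 37; latitude is south of the equator, so 37S.
Zone 37 central meridian λ₀ = 6×37 − 183 = 39°; Δλ = -2.5095°.
Transverse Mercator on WGS84 with k₀ = 0.9996 gives E = 220698.277 m, N = 9902705.879 m.

Zone 37S: E 220700 m, N 9902710 m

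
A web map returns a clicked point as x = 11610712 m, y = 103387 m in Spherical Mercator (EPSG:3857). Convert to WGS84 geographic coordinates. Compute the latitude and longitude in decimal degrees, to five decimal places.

R = 6378137 m. λ = x/R = 104.30080049°.
φ = 2·arctan(exp(y/R)) − 90° = 2·arctan(1.01634) − 90° = 0.92870055°.

lat 0.92870°, lon 104.30080°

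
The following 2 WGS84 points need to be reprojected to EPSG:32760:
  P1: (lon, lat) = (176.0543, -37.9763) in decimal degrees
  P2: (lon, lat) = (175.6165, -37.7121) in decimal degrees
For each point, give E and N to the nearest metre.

UTM zone 60S: λ₀ = 177°, k₀ = 0.9996.
P1 (-37.9763°, 176.0543°) → (416942.428, 5796392.732) m.
P2 (-37.7121°, 175.6165°) → (378056.054, 5825226.623) m.

P1: E 416942 m, N 5796393 m; P2: E 378056 m, N 5825227 m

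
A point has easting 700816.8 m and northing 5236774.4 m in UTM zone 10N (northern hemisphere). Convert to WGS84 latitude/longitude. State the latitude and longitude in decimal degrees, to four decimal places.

Zone 10N: λ₀ = -123°, k₀ = 0.9996, false easting 500000 m.
Meridian distance M = (N − FN)/k₀ = 5238869.9 m.
Inverse transverse Mercator on WGS84 gives φ = 47.25370035°, λ = -120.34590000°.

lat 47.2537°, lon -120.3459°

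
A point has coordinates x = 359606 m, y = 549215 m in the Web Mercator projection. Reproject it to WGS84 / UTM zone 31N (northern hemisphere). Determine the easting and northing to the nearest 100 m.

E 525500 m, N 544700 m

Web Mercator inverse (R = 6378137 m) → φ = 4.92759655°, λ = 3.23039566°.
UTM 31N forward: E = 525543.213 m, N = 544665.350 m.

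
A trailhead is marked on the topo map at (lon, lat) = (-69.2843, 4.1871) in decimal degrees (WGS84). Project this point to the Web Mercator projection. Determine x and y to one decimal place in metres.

Web Mercator is spherical with R = a = 6378137 m.
x = R·λ = 6378137 × -1.209239155 = -7712692.996 m.
y = R·ln tan(π/4 + φ/2) = 6378137 × 0.073143814 = 466521.267 m.

x -7712693.0 m, y 466521.3 m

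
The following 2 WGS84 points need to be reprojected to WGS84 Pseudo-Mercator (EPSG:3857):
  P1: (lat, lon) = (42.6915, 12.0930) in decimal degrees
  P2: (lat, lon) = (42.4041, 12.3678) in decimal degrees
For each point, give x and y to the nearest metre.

P1: x 1346187 m, y 5265132 m; P2: x 1376777 m, y 5221705 m

Web Mercator: x = R·λ, y = R·ln tan(π/4+φ/2), R = 6378137 m.
P1 (42.6915°, 12.0930°) → (1346186.602, 5265132.267) m.
P2 (42.4041°, 12.3678°) → (1376777.198, 5221705.191) m.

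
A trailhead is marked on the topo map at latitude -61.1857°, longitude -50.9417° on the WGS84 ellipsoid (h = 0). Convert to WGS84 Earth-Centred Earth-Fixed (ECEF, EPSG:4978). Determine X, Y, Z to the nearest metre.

X 1942011 m, Y -2393201 m, Z -5565345 m

WGS84: a = 6378137 m, e² = 0.006694380; N(φ) = a/√(1−e²sin²φ) = 6394590.003 m.
X = (N+h)·cosφ·cosλ = 1942011.475 m; Y = (N+h)·cosφ·sinλ = -2393201.241 m; Z = (N(1−e²)+h)·sinφ = -5565345.268 m.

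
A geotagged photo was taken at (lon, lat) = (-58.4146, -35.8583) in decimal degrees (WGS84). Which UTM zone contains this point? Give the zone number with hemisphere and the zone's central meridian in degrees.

UTM zone = ⌊(λ + 180)/6⌋ + 1; -58.4146° ∈ [-60°, -54°) → zone 21.
Hemisphere: S (φ < 0).
Central meridian λ₀ = 6×21 − 183 = -57°.

Zone 21S, central meridian -57°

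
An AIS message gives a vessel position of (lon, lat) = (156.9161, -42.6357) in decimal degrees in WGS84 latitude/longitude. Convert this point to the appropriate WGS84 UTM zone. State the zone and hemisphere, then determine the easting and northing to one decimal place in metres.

Longitude 156.9161° lies in the 6° band [156°, 162°), giving zone 57; latitude is south of the equator, so 57S.
Zone 57 central meridian λ₀ = 6×57 − 183 = 159°; Δλ = -2.0839°.
Transverse Mercator on WGS84 with k₀ = 0.9996 gives E = 329141.554 m, N = 5277533.748 m.

Zone 57S: E 329141.6 m, N 5277533.7 m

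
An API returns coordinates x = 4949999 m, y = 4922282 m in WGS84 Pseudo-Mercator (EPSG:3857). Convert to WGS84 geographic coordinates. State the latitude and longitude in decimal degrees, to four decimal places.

lat 40.3866°, lon 44.4666°

R = 6378137 m. λ = x/R = 44.46659758°.
φ = 2·arctan(exp(y/R)) − 90° = 2·arctan(2.16353) − 90° = 40.38659994°.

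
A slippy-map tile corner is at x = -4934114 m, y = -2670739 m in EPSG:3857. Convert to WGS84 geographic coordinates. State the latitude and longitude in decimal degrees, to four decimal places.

R = 6378137 m. λ = x/R = -44.32390020°.
φ = 2·arctan(exp(y/R)) − 90° = 2·arctan(0.65788) − 90° = -23.31979896°.

lat -23.3198°, lon -44.3239°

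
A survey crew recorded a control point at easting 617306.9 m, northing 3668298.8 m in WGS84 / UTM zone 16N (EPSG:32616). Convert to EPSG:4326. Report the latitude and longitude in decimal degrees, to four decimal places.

lat 33.1471°, lon -85.7422°

Zone 16N: λ₀ = -87°, k₀ = 0.9996, false easting 500000 m.
Meridian distance M = (N − FN)/k₀ = 3669766.7 m.
Inverse transverse Mercator on WGS84 gives φ = 33.14710022°, λ = -85.74219988°.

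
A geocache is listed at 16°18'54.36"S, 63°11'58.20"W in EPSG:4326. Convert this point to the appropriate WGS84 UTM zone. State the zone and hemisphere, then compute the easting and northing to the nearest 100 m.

Longitude -63.1995° lies in the 6° band [-66°, -60°), giving zone 20; latitude is south of the equator, so 20S.
Zone 20 central meridian λ₀ = 6×20 − 183 = -63°; Δλ = -0.1995°.
Transverse Mercator on WGS84 with k₀ = 0.9996 gives E = 478688.918 m, N = 8196199.083 m.

Zone 20S: E 478700 m, N 8196200 m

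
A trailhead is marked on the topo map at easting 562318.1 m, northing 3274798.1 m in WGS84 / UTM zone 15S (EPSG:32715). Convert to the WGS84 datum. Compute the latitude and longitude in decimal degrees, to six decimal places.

Zone 15S: λ₀ = -93°, k₀ = 0.9996, false easting 500000 m, false northing 10000000 m.
Meridian distance M = (N − FN)/k₀ = -6727893.1 m.
Inverse transverse Mercator on WGS84 gives φ = -60.65770042°, λ = -91.85999971°.

lat -60.657700°, lon -91.860000°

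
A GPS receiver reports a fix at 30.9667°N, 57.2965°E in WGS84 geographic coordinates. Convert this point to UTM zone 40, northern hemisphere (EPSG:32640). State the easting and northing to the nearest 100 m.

E 528300 m, N 3425900 m

Zone 40 central meridian λ₀ = 6×40 − 183 = 57°; Δλ = +0.2965°.
Transverse Mercator on WGS84 with k₀ = 0.9996 gives E = 528315.578 m, N = 3425949.165 m.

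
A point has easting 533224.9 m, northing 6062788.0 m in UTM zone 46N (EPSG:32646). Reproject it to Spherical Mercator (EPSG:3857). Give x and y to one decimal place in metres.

Unproject from UTM 46N (λ₀ = 93°) → φ = 54.71130008°, λ = 93.51570058°.
Web Mercator (R = 6378137 m): x = 10410120.170 m, y = 7306035.749 m.

x 10410120.2 m, y 7306035.7 m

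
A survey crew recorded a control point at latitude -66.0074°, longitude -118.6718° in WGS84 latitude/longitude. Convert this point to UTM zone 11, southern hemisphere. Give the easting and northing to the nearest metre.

E 424152 m, N 2678254 m

Zone 11 central meridian λ₀ = 6×11 − 183 = -117°; Δλ = -1.6718°.
Transverse Mercator on WGS84 with k₀ = 0.9996 gives E = 424151.927 m, N = 2678254.081 m.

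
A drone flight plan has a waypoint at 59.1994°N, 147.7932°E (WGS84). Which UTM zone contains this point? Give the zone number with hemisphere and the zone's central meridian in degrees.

Zone 55N, central meridian 147°

UTM zone = ⌊(λ + 180)/6⌋ + 1; 147.7932° ∈ [144°, 150°) → zone 55.
Hemisphere: N (φ ≥ 0).
Central meridian λ₀ = 6×55 − 183 = 147°.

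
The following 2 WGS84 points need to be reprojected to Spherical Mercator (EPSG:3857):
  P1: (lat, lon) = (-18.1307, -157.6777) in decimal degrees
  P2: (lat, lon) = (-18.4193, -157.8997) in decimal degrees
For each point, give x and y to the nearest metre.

Web Mercator: x = R·λ, y = R·ln tan(π/4+φ/2), R = 6378137 m.
P1 (-18.1307°, -157.6777°) → (-17552601.273, -2052852.435) m.
P2 (-18.4193°, -157.8997°) → (-17577314.200, -2086685.753) m.

P1: x -17552601 m, y -2052852 m; P2: x -17577314 m, y -2086686 m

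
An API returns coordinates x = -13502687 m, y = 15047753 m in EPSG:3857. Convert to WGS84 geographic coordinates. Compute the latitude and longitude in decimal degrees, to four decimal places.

lat 79.2044°, lon -121.2967°

R = 6378137 m. λ = x/R = -121.29670109°.
φ = 2·arctan(exp(y/R)) − 90° = 2·arctan(10.58323) − 90° = 79.20440007°.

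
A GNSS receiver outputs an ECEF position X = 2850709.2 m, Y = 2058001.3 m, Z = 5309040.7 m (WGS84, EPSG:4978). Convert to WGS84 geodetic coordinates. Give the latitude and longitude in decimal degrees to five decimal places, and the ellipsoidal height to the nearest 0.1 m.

λ = atan2(Y, X) = 35.82649996°; p = √(X²+Y²) = 3515951.1 m.
Bowring's method on WGS84 (a = 6378137 m, b = 6356752.314 m) gives φ = 56.66200040°, h = 4468.314 m.

lat 56.66200°, lon 35.82650°, h 4468.3 m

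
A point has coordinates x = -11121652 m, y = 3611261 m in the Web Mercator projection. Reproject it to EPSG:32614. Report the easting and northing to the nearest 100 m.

E 413200 m, N 3411600 m

Web Mercator inverse (R = 6378137 m) → φ = 30.83439650°, λ = -99.90749976°.
UTM 14N forward: E = 413213.483 m, N = 3411601.441 m.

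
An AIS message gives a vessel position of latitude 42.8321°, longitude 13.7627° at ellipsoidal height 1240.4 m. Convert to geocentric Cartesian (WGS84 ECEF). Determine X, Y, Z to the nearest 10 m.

WGS84: a = 6378137 m, e² = 0.006694380; N(φ) = a/√(1−e²sin²φ) = 6388027.371 m.
X = (N+h)·cosφ·cosλ = 4551038.190 m; Y = (N+h)·cosφ·sinλ = 1114701.189 m; Z = (N(1−e²)+h)·sinφ = 4314685.077 m.

X 4551040 m, Y 1114700 m, Z 4314690 m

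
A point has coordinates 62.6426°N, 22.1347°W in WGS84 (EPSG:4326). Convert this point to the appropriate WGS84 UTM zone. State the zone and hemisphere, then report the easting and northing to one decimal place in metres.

Zone 27N: E 441825.2 m, N 6946281.4 m

Longitude -22.1347° lies in the 6° band [-24°, -18°), giving zone 27; latitude is north of the equator, so 27N.
Zone 27 central meridian λ₀ = 6×27 − 183 = -21°; Δλ = -1.1347°.
Transverse Mercator on WGS84 with k₀ = 0.9996 gives E = 441825.220 m, N = 6946281.421 m.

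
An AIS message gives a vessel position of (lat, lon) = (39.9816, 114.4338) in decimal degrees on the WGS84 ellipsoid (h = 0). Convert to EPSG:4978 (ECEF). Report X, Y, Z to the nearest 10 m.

WGS84: a = 6378137 m, e² = 0.006694380; N(φ) = a/√(1−e²sin²φ) = 6386969.386 m.
X = (N+h)·cosφ·cosλ = -2024370.455 m; Y = (N+h)·cosφ·sinλ = 4455711.139 m; Z = (N(1−e²)+h)·sinφ = 4076420.307 m.

X -2024370 m, Y 4455710 m, Z 4076420 m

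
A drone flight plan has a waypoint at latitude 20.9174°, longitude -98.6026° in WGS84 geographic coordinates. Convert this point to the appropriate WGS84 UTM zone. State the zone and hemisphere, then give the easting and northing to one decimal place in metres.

Zone 14N: E 541324.2 m, N 2313057.3 m

Longitude -98.6026° lies in the 6° band [-102°, -96°), giving zone 14; latitude is north of the equator, so 14N.
Zone 14 central meridian λ₀ = 6×14 − 183 = -99°; Δλ = +0.3974°.
Transverse Mercator on WGS84 with k₀ = 0.9996 gives E = 541324.239 m, N = 2313057.280 m.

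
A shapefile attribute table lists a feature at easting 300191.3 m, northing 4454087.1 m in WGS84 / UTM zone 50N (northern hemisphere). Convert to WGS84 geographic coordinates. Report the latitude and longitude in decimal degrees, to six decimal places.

Zone 50N: λ₀ = 117°, k₀ = 0.9996, false easting 500000 m.
Meridian distance M = (N − FN)/k₀ = 4455869.4 m.
Inverse transverse Mercator on WGS84 gives φ = 40.21340014°, λ = 114.65199983°.

lat 40.213400°, lon 114.652000°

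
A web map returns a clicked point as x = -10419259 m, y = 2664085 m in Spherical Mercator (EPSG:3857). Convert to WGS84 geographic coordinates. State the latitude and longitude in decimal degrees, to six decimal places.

lat 23.264897°, lon -93.597796°

R = 6378137 m. λ = x/R = -93.59779609°.
φ = 2·arctan(exp(y/R)) − 90° = 2·arctan(1.51845) − 90° = 23.26489668°.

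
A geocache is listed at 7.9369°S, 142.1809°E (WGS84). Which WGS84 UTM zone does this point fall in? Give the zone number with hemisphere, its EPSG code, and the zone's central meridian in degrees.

Zone 54S (EPSG:32754), central meridian 141°

UTM zone = ⌊(λ + 180)/6⌋ + 1; 142.1809° ∈ [138°, 144°) → zone 54.
Hemisphere: S (φ < 0).
Central meridian λ₀ = 6×54 − 183 = 141°.
EPSG code: 32754.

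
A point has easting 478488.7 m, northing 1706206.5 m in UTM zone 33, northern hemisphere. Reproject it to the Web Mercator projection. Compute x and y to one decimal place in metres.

x 1647472.8 m, y 1739129.8 m

Unproject from UTM 33N (λ₀ = 15°) → φ = 15.43279977°, λ = 14.79950017°.
Web Mercator (R = 6378137 m): x = 1647472.823 m, y = 1739129.784 m.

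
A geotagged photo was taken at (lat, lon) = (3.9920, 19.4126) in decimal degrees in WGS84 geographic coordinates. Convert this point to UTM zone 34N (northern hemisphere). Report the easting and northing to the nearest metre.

Zone 34 central meridian λ₀ = 6×34 − 183 = 21°; Δλ = -1.5874°.
Transverse Mercator on WGS84 with k₀ = 0.9996 gives E = 323765.348 m, N = 441413.098 m.

E 323765 m, N 441413 m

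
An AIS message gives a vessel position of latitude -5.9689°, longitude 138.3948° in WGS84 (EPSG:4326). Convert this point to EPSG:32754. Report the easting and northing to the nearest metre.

Zone 54 central meridian λ₀ = 6×54 − 183 = 141°; Δλ = -2.6052°.
Transverse Mercator on WGS84 with k₀ = 0.9996 gives E = 211569.783 m, N = 9339551.046 m.

E 211570 m, N 9339551 m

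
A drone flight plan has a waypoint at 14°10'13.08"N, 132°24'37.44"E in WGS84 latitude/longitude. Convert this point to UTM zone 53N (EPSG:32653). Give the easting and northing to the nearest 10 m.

E 220470 m, N 1568110 m

Zone 53 central meridian λ₀ = 6×53 − 183 = 135°; Δλ = -2.5896°.
Transverse Mercator on WGS84 with k₀ = 0.9996 gives E = 220469.909 m, N = 1568107.968 m.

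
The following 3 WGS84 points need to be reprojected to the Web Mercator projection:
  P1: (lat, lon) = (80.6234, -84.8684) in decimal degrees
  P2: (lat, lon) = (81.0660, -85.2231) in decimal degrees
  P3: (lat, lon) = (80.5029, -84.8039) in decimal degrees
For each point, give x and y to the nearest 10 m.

P1: x -9447510 m, y 15951220 m; P2: x -9486990 m, y 16260940 m; P3: x -9440330 m, y 15869410 m

Web Mercator: x = R·λ, y = R·ln tan(π/4+φ/2), R = 6378137 m.
P1 (80.6234°, -84.8684°) → (-9447507.072, 15951220.477) m.
P2 (81.0660°, -85.2231°) → (-9486992.096, 16260938.606) m.
P3 (80.5029°, -84.8039°) → (-9440326.965, 15869406.963) m.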